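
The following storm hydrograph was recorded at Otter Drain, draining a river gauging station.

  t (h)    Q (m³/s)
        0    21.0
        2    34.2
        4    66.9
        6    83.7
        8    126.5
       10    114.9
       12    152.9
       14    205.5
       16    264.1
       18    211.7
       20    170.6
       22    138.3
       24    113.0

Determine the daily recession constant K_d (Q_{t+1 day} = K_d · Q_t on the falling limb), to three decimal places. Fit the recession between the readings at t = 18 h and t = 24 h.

K_d ≈ 0.081

Between t = 18 h and t = 24 h the flow falls from 211.7 to 113.0 m³/s over 3×2 h = 6 h.
Per-interval ratio K = (113.0/211.7)^(1/3) = 0.8112; K_d = K^(24/2) = 0.081.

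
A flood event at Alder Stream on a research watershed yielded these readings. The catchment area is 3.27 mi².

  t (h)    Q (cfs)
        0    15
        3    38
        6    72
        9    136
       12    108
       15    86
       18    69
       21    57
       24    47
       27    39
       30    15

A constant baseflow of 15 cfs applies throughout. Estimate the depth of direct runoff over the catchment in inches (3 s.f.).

Direct runoff: 0.0, 23.0, 57.0, 121.0, 93.0, 71.0, 54.0, 42.0, 32.0, 24.0, 0.0 cfs; ΣQ_DR = 517.0 cfs.
V = ΣQ_DR · Δt = 517.0 × 10800 s = 5.584 × 10^6 ft³.
Over A = 3.27 mi², depth = V / A = 0.735 in.

d ≈ 0.735 in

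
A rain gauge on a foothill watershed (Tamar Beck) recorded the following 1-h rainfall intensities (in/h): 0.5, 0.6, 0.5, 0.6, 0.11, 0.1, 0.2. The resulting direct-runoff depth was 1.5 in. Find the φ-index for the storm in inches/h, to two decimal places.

Only the 5 blocks with intensity above φ contribute runoff: 0.5, 0.6, 0.5, 0.6, 0.2 in/h.
Σ(I−φ)·Δt = d  ⇒  (0.5+0.6+0.5+0.6+0.2 − 5φ)·1 = 1.5
φ = (2.400 − 1.5/1) / 5 = 0.18 in/h.

φ ≈ 0.18 in/h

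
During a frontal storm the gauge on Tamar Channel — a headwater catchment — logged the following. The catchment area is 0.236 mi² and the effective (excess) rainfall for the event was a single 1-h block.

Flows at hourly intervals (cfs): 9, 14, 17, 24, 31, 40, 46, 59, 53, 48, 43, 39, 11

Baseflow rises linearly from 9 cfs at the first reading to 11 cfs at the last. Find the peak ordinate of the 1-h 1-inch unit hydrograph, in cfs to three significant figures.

U_p ≈ 24.5 cfs

Direct runoff: 0.00, 4.83, 7.67, 14.50, 21.33, 30.17, 36.00, 48.83, 42.67, 37.50, 32.33, 28.17, 0.00 cfs; ΣQ_DR = 304.0 cfs, peak = 48.83 cfs.
Runoff depth d = ΣQ_DR·Δt / A = 304.0 × 3600 / (0.236 mi²) = 1.996 in.
The 1-inch UH is the DRH scaled by (1 in)/d, so U_p = 48.83 × 1/1.996 = 24.5 cfs.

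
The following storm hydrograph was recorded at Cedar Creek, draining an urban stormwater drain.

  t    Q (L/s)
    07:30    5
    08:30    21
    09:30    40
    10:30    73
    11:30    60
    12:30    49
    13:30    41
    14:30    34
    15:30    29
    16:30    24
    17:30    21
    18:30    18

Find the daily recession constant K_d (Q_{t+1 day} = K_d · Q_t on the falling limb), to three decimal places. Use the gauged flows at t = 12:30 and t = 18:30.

K_d ≈ 0.018

Between t = 12:30 and t = 18:30 the flow falls from 49 to 18 L/s over 6×1 h = 6 h.
Per-interval ratio K = (18/49)^(1/6) = 0.8463; K_d = K^(24/1) = 0.018.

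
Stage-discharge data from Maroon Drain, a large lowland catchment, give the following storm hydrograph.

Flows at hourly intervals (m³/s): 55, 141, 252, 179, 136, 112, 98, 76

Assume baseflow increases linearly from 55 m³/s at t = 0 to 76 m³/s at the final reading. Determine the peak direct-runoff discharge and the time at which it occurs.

Q_p = 191.00 m³/s at t = 2 h

Subtracting baseflow gives direct-runoff ordinates: 0.00, 83.00, 191.00, 115.00, 69.00, 42.00, 25.00, 0.00 m³/s.
The maximum is 191.00 m³/s, occurring at the reading for t = 2 h.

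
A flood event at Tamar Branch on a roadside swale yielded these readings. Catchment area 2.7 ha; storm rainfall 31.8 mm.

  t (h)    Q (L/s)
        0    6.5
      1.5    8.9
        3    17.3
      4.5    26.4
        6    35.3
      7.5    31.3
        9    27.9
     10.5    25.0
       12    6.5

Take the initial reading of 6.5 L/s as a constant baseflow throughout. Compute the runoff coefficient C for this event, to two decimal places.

ΣQ_DR = 126.6 L/s; V = ΣQ_DR·Δt = 6.836 × 10^5 L.
Runoff depth d = V / A = 25.32 mm.
C = d / P = 25.32 / 31.8 = 0.80.

C ≈ 0.80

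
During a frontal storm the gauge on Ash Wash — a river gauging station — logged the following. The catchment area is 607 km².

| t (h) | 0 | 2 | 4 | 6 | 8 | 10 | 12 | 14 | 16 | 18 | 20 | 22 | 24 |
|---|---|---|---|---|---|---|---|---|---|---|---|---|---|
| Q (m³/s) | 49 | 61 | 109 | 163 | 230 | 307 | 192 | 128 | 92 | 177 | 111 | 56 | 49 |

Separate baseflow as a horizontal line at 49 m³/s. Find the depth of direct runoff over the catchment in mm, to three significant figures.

Direct runoff: 0.0, 12.0, 60.0, 114.0, 181.0, 258.0, 143.0, 79.0, 43.0, 128.0, 62.0, 7.0, 0.0 m³/s; ΣQ_DR = 1087 m³/s.
V = ΣQ_DR · Δt = 1087 × 7200 s = 7.826 × 10^6 m³.
Over A = 607 km², depth = V / A = 12.9 mm.

d ≈ 12.9 mm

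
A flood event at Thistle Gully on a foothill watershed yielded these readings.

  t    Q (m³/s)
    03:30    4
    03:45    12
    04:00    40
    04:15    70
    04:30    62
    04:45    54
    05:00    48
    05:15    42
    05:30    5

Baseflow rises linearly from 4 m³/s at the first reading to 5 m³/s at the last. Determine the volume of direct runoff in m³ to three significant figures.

V ≈ 2.67 × 10^5 m³

Direct-runoff ordinates (Q − Q_b): 0.00, 7.88, 35.75, 65.62, 57.50, 49.38, 43.25, 37.12, 0.00 m³/s.
ΣQ_DR = 296.5 m³/s.
With Δt = 0.25 h = 900 s, V = ΣQ_DR · Δt = 296.5 × 900 = 2.67 × 10^5 m³.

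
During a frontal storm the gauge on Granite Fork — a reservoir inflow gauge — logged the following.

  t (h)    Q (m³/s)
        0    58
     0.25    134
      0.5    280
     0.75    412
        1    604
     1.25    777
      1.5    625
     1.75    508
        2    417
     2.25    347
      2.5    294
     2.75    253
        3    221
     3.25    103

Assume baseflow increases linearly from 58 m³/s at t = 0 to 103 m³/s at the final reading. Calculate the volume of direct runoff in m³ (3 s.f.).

V ≈ 3.52 × 10^6 m³

Direct-runoff ordinates (Q − Q_b): 0.00, 72.54, 215.08, 343.62, 532.15, 701.69, 546.23, 425.77, 331.31, 257.85, 201.38, 156.92, 121.46, 0.00 m³/s.
ΣQ_DR = 3906 m³/s.
With Δt = 0.25 h = 900 s, V = ΣQ_DR · Δt = 3906 × 900 = 3.52 × 10^6 m³.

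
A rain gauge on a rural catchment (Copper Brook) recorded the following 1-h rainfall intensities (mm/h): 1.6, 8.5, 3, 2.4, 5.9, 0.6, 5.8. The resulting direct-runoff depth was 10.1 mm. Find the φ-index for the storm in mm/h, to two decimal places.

Only the 3 blocks with intensity above φ contribute runoff: 8.5, 5.9, 5.8 mm/h.
Σ(I−φ)·Δt = d  ⇒  (8.5+5.9+5.8 − 3φ)·1 = 10.1
φ = (20.20 − 10.1/1) / 3 = 3.37 mm/h.

φ ≈ 3.37 mm/h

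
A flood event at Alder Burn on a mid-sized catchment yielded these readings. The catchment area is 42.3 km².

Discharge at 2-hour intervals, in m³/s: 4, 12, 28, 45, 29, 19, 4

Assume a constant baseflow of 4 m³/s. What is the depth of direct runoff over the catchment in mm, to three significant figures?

d ≈ 19.2 mm

Direct runoff: 0.0, 8.0, 24.0, 41.0, 25.0, 15.0, 0.0 m³/s; ΣQ_DR = 113.0 m³/s.
V = ΣQ_DR · Δt = 113.0 × 7200 s = 8.136 × 10^5 m³.
Over A = 42.3 km², depth = V / A = 19.2 mm.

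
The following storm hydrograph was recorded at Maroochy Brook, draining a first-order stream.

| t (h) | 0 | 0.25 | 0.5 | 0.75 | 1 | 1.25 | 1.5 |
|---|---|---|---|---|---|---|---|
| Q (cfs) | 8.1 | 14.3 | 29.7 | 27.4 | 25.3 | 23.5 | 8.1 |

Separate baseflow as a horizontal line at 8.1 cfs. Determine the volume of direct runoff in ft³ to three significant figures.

Direct-runoff ordinates (Q − Q_b): 0.0, 6.2, 21.6, 19.3, 17.2, 15.4, 0.0 cfs.
ΣQ_DR = 79.70 cfs.
With Δt = 0.25 h = 900 s, V = ΣQ_DR · Δt = 79.70 × 900 = 71700 ft³.

V ≈ 71700 ft³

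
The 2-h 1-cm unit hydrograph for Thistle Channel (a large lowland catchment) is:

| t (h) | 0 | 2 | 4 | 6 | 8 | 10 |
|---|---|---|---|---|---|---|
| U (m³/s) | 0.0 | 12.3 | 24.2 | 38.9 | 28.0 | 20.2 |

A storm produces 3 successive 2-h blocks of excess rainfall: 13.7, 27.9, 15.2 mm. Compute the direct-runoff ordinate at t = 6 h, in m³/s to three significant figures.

Q ≈ 140 m³/s

By discrete convolution, Q_j = Σ (P_i / 10 mm) · U_{j−i}.
At t = 6 h (j=3): Q = (13.7/10)·38.9 + (27.9/10)·24.2 + (15.2/10)·12.3 = 140 m³/s.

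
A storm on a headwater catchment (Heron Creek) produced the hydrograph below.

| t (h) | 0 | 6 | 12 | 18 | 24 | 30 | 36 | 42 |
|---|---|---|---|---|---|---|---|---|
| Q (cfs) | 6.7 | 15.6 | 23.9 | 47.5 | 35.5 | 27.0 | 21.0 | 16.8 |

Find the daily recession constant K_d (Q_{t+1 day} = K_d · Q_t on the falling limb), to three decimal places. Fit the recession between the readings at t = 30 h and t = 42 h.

Between t = 30 h and t = 42 h the flow falls from 27.0 to 16.8 cfs over 2×6 h = 12 h.
Per-interval ratio K = (16.8/27.0)^(1/2) = 0.7888; K_d = K^(24/6) = 0.387.

K_d ≈ 0.387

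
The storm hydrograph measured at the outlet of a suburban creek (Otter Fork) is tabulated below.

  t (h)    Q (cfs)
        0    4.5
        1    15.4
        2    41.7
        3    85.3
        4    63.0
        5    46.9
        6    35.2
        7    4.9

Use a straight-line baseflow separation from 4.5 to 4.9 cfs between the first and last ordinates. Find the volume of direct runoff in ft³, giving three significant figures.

V ≈ 9.33 × 10^5 ft³

Direct-runoff ordinates (Q − Q_b): 0.00, 10.84, 37.09, 80.63, 58.27, 42.11, 30.36, 0.00 cfs.
ΣQ_DR = 259.3 cfs.
With Δt = 1 h = 3600 s, V = ΣQ_DR · Δt = 259.3 × 3600 = 9.33 × 10^5 ft³.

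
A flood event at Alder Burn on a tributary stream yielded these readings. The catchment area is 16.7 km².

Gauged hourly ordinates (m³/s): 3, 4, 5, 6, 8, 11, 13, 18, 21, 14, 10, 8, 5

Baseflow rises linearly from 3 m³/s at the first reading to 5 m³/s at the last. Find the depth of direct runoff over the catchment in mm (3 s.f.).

d ≈ 16.0 mm

Direct runoff: 0.00, 0.83, 1.67, 2.50, 4.33, 7.17, 9.00, 13.83, 16.67, 9.50, 5.33, 3.17, 0.00 m³/s; ΣQ_DR = 74.00 m³/s.
V = ΣQ_DR · Δt = 74.00 × 3600 s = 2.664 × 10^5 m³.
Over A = 16.7 km², depth = V / A = 16.0 mm.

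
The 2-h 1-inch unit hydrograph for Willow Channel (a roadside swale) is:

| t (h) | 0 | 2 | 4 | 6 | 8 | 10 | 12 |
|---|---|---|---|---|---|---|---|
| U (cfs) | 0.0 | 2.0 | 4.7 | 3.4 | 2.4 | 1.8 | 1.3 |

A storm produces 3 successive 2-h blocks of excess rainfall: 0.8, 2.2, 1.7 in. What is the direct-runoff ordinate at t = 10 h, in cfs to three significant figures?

By discrete convolution, Q_j = Σ (P_i / 1 in) · U_{j−i}.
At t = 10 h (j=5): Q = (0.8/1)·1.8 + (2.2/1)·2.4 + (1.7/1)·3.4 = 12.5 cfs.

Q ≈ 12.5 cfs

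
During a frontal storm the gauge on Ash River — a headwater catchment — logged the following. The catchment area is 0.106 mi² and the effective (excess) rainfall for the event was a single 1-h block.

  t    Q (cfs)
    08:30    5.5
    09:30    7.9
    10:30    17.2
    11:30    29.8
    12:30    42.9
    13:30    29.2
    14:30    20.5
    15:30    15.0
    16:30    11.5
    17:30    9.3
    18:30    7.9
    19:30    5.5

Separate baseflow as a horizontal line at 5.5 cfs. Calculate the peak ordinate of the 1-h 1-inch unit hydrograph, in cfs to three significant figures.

Direct runoff: 0.0, 2.4, 11.7, 24.3, 37.4, 23.7, 15.0, 9.5, 6.0, 3.8, 2.4, 0.0 cfs; ΣQ_DR = 136.2 cfs, peak = 37.4 cfs.
Runoff depth d = ΣQ_DR·Δt / A = 136.2 × 3600 / (0.106 mi²) = 1.991 in.
The 1-inch UH is the DRH scaled by (1 in)/d, so U_p = 37.4 × 1/1.991 = 18.8 cfs.

U_p ≈ 18.8 cfs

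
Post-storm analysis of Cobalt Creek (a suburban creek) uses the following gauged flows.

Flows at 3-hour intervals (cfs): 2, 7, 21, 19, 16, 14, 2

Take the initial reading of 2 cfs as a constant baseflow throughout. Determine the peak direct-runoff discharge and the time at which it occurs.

Subtracting baseflow gives direct-runoff ordinates: 0.0, 5.0, 19.0, 17.0, 14.0, 12.0, 0.0 cfs.
The maximum is 19.0 cfs, occurring at the reading for t = 6 h.

Q_p = 19.0 cfs at t = 6 h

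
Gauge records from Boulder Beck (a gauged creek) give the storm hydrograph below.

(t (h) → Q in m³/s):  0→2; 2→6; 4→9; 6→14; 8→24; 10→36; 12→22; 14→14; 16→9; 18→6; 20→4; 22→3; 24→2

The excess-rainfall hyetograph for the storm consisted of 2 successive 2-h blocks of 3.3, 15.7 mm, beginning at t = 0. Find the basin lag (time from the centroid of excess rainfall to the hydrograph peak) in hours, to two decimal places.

Centroid of excess rainfall: t_c = Σ P_i·t̄_i / ΣP_i = 2.6526 h (block centres at 1, 3 h).
Hydrograph peak occurs at t = 10 h, so basin lag t_L = 10 − 2.6526 = 7.35 h.

t_L ≈ 7.35 h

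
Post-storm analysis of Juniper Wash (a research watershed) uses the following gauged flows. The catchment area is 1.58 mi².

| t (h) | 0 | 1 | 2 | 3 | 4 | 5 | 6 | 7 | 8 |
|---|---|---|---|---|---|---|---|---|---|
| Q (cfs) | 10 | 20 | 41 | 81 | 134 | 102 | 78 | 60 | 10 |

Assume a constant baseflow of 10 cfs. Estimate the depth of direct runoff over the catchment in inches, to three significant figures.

Direct runoff: 0.0, 10.0, 31.0, 71.0, 124.0, 92.0, 68.0, 50.0, 0.0 cfs; ΣQ_DR = 446.0 cfs.
V = ΣQ_DR · Δt = 446.0 × 3600 s = 1.606 × 10^6 ft³.
Over A = 1.58 mi², depth = V / A = 0.437 in.

d ≈ 0.437 in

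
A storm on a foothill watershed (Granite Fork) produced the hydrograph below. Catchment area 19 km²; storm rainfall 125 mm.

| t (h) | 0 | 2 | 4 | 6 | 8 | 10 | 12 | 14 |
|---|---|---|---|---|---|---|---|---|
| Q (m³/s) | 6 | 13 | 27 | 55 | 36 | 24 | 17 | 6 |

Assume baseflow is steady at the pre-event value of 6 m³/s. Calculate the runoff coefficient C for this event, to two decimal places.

C ≈ 0.41

ΣQ_DR = 136.0 m³/s; V = ΣQ_DR·Δt = 9.792 × 10^5 m³.
Runoff depth d = V / A = 51.54 mm.
C = d / P = 51.54 / 125 = 0.41.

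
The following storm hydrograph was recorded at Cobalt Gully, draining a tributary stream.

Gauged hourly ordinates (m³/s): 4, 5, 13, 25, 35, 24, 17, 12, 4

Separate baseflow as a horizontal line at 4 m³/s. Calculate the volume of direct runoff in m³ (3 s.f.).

V ≈ 3.71 × 10^5 m³

Direct-runoff ordinates (Q − Q_b): 0.0, 1.0, 9.0, 21.0, 31.0, 20.0, 13.0, 8.0, 0.0 m³/s.
ΣQ_DR = 103.0 m³/s.
With Δt = 1 h = 3600 s, V = ΣQ_DR · Δt = 103.0 × 3600 = 3.71 × 10^5 m³.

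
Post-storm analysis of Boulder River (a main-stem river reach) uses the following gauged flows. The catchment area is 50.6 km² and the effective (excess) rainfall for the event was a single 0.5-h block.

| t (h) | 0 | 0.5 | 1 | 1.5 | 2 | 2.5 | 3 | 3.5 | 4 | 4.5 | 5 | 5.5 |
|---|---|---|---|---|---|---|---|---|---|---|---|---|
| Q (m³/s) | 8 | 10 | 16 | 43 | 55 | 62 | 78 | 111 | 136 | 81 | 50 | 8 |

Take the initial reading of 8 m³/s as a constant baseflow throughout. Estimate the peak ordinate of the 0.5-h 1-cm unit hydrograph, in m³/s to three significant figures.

U_p ≈ 64.0 m³/s

Direct runoff: 0.0, 2.0, 8.0, 35.0, 47.0, 54.0, 70.0, 103.0, 128.0, 73.0, 42.0, 0.0 m³/s; ΣQ_DR = 562.0 m³/s, peak = 128.0 m³/s.
Runoff depth d = ΣQ_DR·Δt / A = 562.0 × 1800 / (50.6 km²) = 19.99 mm.
The 1-cm UH is the DRH scaled by (10 mm)/d, so U_p = 128.0 × 10/19.99 = 64.0 m³/s.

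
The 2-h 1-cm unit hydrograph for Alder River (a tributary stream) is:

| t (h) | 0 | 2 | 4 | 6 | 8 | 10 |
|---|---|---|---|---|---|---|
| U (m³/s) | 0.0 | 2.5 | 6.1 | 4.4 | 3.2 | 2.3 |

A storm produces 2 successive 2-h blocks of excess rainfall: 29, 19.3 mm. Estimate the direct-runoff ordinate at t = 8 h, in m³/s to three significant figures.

Q ≈ 17.8 m³/s

By discrete convolution, Q_j = Σ (P_i / 10 mm) · U_{j−i}.
At t = 8 h (j=4): Q = (29/10)·3.2 + (19.3/10)·4.4 = 17.8 m³/s.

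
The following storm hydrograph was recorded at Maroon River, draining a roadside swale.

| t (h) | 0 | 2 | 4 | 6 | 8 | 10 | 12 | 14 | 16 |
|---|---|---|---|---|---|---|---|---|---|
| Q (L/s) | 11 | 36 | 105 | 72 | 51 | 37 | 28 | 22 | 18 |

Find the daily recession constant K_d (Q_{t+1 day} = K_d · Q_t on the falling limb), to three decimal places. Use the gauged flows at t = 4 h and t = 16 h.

Between t = 4 h and t = 16 h the flow falls from 105 to 18 L/s over 6×2 h = 12 h.
Per-interval ratio K = (18/105)^(1/6) = 0.7453; K_d = K^(24/2) = 0.029.

K_d ≈ 0.029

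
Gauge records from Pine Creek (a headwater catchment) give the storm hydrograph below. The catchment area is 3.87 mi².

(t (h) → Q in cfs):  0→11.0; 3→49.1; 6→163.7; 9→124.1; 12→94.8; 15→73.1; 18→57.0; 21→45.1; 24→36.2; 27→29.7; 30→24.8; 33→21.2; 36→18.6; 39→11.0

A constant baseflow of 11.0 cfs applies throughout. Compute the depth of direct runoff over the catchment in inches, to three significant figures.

d ≈ 0.727 in

Direct runoff: 0.0, 38.1, 152.7, 113.1, 83.8, 62.1, 46.0, 34.1, 25.2, 18.7, 13.8, 10.2, 7.6, 0.0 cfs; ΣQ_DR = 605.4 cfs.
V = ΣQ_DR · Δt = 605.4 × 10800 s = 6.538 × 10^6 ft³.
Over A = 3.87 mi², depth = V / A = 0.727 in.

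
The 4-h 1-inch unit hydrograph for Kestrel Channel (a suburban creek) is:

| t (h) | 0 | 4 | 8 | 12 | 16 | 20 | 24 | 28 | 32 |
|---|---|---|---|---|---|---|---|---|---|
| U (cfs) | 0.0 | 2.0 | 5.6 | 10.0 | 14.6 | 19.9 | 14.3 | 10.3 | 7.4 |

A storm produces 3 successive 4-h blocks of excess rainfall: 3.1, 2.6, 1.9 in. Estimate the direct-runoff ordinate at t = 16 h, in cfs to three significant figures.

Q ≈ 81.9 cfs

By discrete convolution, Q_j = Σ (P_i / 1 in) · U_{j−i}.
At t = 16 h (j=4): Q = (3.1/1)·14.6 + (2.6/1)·10.0 + (1.9/1)·5.6 = 81.9 cfs.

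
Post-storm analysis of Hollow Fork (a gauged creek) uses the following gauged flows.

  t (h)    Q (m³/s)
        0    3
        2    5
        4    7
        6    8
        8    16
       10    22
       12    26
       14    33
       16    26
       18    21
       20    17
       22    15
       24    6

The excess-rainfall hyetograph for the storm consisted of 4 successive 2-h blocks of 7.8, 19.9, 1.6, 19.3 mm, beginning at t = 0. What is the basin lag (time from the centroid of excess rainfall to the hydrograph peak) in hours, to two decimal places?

Centroid of excess rainfall: t_c = Σ P_i·t̄_i / ΣP_i = 4.3333 h (block centres at 1, 3, 5, 7 h).
Hydrograph peak occurs at t = 14 h, so basin lag t_L = 14 − 4.3333 = 9.67 h.

t_L ≈ 9.67 h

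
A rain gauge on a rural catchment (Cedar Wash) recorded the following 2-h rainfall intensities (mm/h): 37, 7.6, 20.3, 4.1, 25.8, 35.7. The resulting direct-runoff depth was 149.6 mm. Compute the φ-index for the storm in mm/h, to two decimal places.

φ ≈ 11.00 mm/h

Only the 4 blocks with intensity above φ contribute runoff: 37, 20.3, 25.8, 35.7 mm/h.
Σ(I−φ)·Δt = d  ⇒  (37+20.3+25.8+35.7 − 4φ)·2 = 149.6
φ = (118.8 − 149.6/2) / 4 = 11.00 mm/h.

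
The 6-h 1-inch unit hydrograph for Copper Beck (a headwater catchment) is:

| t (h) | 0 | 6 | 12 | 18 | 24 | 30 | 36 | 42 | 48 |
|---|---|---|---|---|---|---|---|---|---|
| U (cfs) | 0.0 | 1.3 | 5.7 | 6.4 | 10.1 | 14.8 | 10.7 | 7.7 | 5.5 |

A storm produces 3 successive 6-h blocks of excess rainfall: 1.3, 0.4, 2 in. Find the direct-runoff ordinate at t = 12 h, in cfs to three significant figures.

By discrete convolution, Q_j = Σ (P_i / 1 in) · U_{j−i}.
At t = 12 h (j=2): Q = (1.3/1)·5.7 + (0.4/1)·1.3 + (2/1)·0.0 = 7.93 cfs.

Q ≈ 7.93 cfs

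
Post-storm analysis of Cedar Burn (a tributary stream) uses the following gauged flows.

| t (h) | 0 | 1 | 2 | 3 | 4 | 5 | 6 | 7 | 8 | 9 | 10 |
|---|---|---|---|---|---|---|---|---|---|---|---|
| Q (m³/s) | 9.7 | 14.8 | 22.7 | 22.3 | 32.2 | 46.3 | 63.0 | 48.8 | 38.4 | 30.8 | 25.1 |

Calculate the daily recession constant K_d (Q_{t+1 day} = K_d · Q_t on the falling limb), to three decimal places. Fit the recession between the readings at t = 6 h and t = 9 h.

Between t = 6 h and t = 9 h the flow falls from 63.0 to 30.8 m³/s over 3×1 h = 3 h.
Per-interval ratio K = (30.8/63.0)^(1/3) = 0.7878; K_d = K^(24/1) = 0.003.

K_d ≈ 0.003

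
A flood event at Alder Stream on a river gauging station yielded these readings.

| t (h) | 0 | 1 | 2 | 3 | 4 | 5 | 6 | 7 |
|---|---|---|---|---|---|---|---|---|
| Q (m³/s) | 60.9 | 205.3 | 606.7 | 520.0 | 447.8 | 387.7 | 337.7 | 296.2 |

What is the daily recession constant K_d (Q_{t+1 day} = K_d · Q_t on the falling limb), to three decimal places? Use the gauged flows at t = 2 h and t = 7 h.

Between t = 2 h and t = 7 h the flow falls from 606.7 to 296.2 m³/s over 5×1 h = 5 h.
Per-interval ratio K = (296.2/606.7)^(1/5) = 0.8664; K_d = K^(24/1) = 0.032.

K_d ≈ 0.032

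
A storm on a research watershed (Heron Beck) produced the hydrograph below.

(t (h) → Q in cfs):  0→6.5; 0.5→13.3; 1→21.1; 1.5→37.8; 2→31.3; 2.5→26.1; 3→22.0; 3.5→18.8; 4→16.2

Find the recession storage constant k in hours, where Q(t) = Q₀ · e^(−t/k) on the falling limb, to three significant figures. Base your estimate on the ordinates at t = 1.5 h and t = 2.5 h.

k ≈ 2.70 h

On the falling limb, Q drops from 37.8 to 26.1 cfs between t = 1.5 h and t = 2.5 h (Δt = 1 h).
k = −Δt / ln(Q₂/Q₁) = −1 / ln(26.1/37.8) = 2.70 h.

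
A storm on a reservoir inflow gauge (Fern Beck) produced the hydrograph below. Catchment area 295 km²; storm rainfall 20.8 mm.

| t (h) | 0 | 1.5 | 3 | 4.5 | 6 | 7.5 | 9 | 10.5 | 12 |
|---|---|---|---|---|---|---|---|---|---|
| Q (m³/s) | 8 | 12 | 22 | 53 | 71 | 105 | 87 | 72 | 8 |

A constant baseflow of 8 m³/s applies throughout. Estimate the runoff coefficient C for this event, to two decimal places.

ΣQ_DR = 366.0 m³/s; V = ΣQ_DR·Δt = 1.976 × 10^6 m³.
Runoff depth d = V / A = 6.700 mm.
C = d / P = 6.700 / 20.8 = 0.32.

C ≈ 0.32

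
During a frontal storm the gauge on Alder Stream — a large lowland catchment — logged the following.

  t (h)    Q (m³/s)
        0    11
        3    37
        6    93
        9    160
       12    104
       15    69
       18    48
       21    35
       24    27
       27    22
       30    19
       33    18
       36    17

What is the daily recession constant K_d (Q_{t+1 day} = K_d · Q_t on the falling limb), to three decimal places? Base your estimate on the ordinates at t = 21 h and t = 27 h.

K_d ≈ 0.156

Between t = 21 h and t = 27 h the flow falls from 35 to 22 m³/s over 2×3 h = 6 h.
Per-interval ratio K = (22/35)^(1/2) = 0.7928; K_d = K^(24/3) = 0.156.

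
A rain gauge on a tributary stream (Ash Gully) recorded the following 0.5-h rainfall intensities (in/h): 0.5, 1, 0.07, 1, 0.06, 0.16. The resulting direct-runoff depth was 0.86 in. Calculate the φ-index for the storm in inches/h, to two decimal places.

Only the 3 blocks with intensity above φ contribute runoff: 0.5, 1, 1 in/h.
Σ(I−φ)·Δt = d  ⇒  (0.5+1+1 − 3φ)·0.5 = 0.86
φ = (2.500 − 0.86/0.5) / 3 = 0.26 in/h.

φ ≈ 0.26 in/h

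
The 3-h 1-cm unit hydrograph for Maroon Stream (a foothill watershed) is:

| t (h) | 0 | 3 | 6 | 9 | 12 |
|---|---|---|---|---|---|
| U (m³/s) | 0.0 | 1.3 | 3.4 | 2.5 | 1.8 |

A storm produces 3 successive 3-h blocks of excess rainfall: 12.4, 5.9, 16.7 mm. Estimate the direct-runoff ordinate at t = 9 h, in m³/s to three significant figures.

Q ≈ 7.28 m³/s

By discrete convolution, Q_j = Σ (P_i / 10 mm) · U_{j−i}.
At t = 9 h (j=3): Q = (12.4/10)·2.5 + (5.9/10)·3.4 + (16.7/10)·1.3 = 7.28 m³/s.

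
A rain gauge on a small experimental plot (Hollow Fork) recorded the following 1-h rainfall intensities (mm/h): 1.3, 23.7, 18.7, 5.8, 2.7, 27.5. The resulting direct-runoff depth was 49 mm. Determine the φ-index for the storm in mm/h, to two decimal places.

φ ≈ 6.97 mm/h

Only the 3 blocks with intensity above φ contribute runoff: 23.7, 18.7, 27.5 mm/h.
Σ(I−φ)·Δt = d  ⇒  (23.7+18.7+27.5 − 3φ)·1 = 49
φ = (69.90 − 49/1) / 3 = 6.97 mm/h.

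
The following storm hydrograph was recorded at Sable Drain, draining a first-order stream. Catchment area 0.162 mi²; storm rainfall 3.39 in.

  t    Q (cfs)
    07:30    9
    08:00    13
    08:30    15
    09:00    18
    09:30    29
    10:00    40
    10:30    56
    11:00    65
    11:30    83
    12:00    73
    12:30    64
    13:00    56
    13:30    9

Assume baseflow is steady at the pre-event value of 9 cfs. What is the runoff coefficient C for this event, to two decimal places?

C ≈ 0.58

ΣQ_DR = 413.0 cfs; V = ΣQ_DR·Δt = 7.434 × 10^5 ft³.
Runoff depth d = V / A = 1.975 in.
C = d / P = 1.975 / 3.39 = 0.58.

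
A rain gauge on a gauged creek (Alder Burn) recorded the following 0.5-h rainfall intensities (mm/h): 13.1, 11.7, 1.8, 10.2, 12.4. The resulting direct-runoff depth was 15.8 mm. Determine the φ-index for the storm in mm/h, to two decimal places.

φ ≈ 3.95 mm/h

Only the 4 blocks with intensity above φ contribute runoff: 13.1, 11.7, 10.2, 12.4 mm/h.
Σ(I−φ)·Δt = d  ⇒  (13.1+11.7+10.2+12.4 − 4φ)·0.5 = 15.8
φ = (47.40 − 15.8/0.5) / 4 = 3.95 mm/h.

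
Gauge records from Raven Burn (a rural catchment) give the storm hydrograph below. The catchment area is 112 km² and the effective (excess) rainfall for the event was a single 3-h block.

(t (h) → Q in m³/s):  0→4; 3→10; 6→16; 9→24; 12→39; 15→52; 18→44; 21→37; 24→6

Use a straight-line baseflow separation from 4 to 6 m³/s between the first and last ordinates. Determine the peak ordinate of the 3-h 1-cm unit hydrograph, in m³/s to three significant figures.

U_p ≈ 25.9 m³/s

Direct runoff: 0.00, 5.75, 11.50, 19.25, 34.00, 46.75, 38.50, 31.25, 0.00 m³/s; ΣQ_DR = 187.0 m³/s, peak = 46.75 m³/s.
Runoff depth d = ΣQ_DR·Δt / A = 187.0 × 10800 / (112 km²) = 18.03 mm.
The 1-cm UH is the DRH scaled by (10 mm)/d, so U_p = 46.75 × 10/18.03 = 25.9 m³/s.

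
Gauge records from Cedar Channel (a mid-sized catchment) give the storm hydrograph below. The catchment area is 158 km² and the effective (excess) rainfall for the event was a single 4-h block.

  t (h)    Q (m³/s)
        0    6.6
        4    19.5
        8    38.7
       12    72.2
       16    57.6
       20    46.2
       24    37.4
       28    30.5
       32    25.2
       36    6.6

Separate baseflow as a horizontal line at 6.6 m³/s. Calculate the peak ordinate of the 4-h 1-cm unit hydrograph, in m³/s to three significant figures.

U_p ≈ 26.2 m³/s

Direct runoff: 0.0, 12.9, 32.1, 65.6, 51.0, 39.6, 30.8, 23.9, 18.6, 0.0 m³/s; ΣQ_DR = 274.5 m³/s, peak = 65.6 m³/s.
Runoff depth d = ΣQ_DR·Δt / A = 274.5 × 14400 / (158 km²) = 25.02 mm.
The 1-cm UH is the DRH scaled by (10 mm)/d, so U_p = 65.6 × 10/25.02 = 26.2 m³/s.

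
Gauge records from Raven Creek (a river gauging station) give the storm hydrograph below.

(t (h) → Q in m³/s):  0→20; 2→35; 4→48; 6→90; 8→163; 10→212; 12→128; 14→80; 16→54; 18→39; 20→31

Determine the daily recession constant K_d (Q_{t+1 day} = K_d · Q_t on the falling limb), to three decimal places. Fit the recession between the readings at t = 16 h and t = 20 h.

Between t = 16 h and t = 20 h the flow falls from 54 to 31 m³/s over 2×2 h = 4 h.
Per-interval ratio K = (31/54)^(1/2) = 0.7577; K_d = K^(24/2) = 0.036.

K_d ≈ 0.036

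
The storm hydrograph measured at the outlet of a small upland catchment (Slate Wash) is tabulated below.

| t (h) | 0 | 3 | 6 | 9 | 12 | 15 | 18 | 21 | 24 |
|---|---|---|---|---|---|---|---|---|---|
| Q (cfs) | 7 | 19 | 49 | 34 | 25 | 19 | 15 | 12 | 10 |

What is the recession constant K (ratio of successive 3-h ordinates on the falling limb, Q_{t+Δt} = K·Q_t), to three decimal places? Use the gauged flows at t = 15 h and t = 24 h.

Using the recession-limb readings at t = 15 h and t = 24 h: Q falls from 19 to 10 cfs over 3 intervals.
K = (Q₂/Q₁)^(1/3) = (10/19)^(1/3) = 0.807.

K ≈ 0.807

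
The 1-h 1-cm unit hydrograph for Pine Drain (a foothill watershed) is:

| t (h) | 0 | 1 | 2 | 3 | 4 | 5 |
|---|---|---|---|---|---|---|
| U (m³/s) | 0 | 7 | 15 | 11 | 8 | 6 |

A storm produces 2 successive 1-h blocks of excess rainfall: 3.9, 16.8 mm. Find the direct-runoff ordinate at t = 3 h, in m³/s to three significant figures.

By discrete convolution, Q_j = Σ (P_i / 10 mm) · U_{j−i}.
At t = 3 h (j=3): Q = (3.9/10)·11 + (16.8/10)·15 = 29.5 m³/s.

Q ≈ 29.5 m³/s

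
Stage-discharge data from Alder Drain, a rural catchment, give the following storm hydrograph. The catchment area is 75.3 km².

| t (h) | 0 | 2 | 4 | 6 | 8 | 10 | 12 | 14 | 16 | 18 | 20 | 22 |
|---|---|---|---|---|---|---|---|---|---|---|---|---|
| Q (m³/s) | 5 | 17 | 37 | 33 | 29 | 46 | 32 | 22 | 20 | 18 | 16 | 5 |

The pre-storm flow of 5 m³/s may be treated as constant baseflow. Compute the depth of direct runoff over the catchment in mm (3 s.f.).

d ≈ 21.0 mm

Direct runoff: 0.0, 12.0, 32.0, 28.0, 24.0, 41.0, 27.0, 17.0, 15.0, 13.0, 11.0, 0.0 m³/s; ΣQ_DR = 220.0 m³/s.
V = ΣQ_DR · Δt = 220.0 × 7200 s = 1.584 × 10^6 m³.
Over A = 75.3 km², depth = V / A = 21.0 mm.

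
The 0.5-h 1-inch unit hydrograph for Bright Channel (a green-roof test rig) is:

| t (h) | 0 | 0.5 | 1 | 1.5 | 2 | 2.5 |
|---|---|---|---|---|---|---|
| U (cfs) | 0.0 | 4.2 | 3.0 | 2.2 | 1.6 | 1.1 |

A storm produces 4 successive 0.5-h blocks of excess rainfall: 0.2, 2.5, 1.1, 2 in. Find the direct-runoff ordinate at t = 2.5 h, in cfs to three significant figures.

By discrete convolution, Q_j = Σ (P_i / 1 in) · U_{j−i}.
At t = 2.5 h (j=5): Q = (0.2/1)·1.1 + (2.5/1)·1.6 + (1.1/1)·2.2 + (2/1)·3.0 = 12.6 cfs.

Q ≈ 12.6 cfs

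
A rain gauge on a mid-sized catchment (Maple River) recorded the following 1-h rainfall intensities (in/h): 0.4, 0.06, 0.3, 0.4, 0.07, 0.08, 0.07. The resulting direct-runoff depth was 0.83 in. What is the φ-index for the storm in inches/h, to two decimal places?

Only the 3 blocks with intensity above φ contribute runoff: 0.4, 0.3, 0.4 in/h.
Σ(I−φ)·Δt = d  ⇒  (0.4+0.3+0.4 − 3φ)·1 = 0.83
φ = (1.100 − 0.83/1) / 3 = 0.09 in/h.

φ ≈ 0.09 in/h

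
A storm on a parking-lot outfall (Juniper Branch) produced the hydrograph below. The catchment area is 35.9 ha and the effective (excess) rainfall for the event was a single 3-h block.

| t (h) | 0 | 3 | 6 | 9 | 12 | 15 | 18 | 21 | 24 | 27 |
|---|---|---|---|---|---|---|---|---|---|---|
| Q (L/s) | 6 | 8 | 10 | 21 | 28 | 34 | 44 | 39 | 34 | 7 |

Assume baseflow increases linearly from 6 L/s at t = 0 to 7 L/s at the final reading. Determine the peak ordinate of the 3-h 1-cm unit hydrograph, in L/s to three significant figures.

Direct runoff: 0.00, 1.89, 3.78, 14.67, 21.56, 27.44, 37.33, 32.22, 27.11, 0.00 L/s; ΣQ_DR = 166.0 L/s, peak = 37.33 L/s.
Runoff depth d = ΣQ_DR·Δt / A = 166.0 × 10800 / (35.9 ha) = 4.994 mm.
The 1-cm UH is the DRH scaled by (10 mm)/d, so U_p = 37.33 × 10/4.994 = 74.8 L/s.

U_p ≈ 74.8 L/s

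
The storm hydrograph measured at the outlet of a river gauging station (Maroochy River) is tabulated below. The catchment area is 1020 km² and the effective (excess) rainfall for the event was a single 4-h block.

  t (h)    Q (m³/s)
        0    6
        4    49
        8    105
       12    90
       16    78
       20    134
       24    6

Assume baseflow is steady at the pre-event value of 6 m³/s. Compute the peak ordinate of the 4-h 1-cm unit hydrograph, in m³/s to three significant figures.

Direct runoff: 0.0, 43.0, 99.0, 84.0, 72.0, 128.0, 0.0 m³/s; ΣQ_DR = 426.0 m³/s, peak = 128.0 m³/s.
Runoff depth d = ΣQ_DR·Δt / A = 426.0 × 14400 / (1020 km²) = 6.014 mm.
The 1-cm UH is the DRH scaled by (10 mm)/d, so U_p = 128.0 × 10/6.014 = 213 m³/s.

U_p ≈ 213 m³/s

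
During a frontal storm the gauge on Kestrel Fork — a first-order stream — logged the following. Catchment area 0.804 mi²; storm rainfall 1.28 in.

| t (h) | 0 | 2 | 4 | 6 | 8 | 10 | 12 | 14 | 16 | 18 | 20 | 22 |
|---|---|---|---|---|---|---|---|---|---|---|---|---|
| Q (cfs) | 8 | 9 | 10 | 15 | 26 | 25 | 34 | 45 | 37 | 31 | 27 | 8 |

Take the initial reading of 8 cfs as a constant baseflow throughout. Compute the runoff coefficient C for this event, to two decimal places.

ΣQ_DR = 179.0 cfs; V = ΣQ_DR·Δt = 1.289 × 10^6 ft³.
Runoff depth d = V / A = 0.6900 in.
C = d / P = 0.6900 / 1.28 = 0.54.

C ≈ 0.54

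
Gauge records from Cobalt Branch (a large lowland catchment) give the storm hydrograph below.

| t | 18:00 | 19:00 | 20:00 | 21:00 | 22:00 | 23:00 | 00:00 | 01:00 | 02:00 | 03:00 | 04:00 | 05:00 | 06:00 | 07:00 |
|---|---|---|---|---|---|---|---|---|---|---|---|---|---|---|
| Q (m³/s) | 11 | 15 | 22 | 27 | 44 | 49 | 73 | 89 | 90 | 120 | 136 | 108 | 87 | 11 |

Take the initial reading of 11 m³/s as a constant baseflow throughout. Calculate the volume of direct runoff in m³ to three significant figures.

Direct-runoff ordinates (Q − Q_b): 0.0, 4.0, 11.0, 16.0, 33.0, 38.0, 62.0, 78.0, 79.0, 109.0, 125.0, 97.0, 76.0, 0.0 m³/s.
ΣQ_DR = 728.0 m³/s.
With Δt = 1 h = 3600 s, V = ΣQ_DR · Δt = 728.0 × 3600 = 2.62 × 10^6 m³.

V ≈ 2.62 × 10^6 m³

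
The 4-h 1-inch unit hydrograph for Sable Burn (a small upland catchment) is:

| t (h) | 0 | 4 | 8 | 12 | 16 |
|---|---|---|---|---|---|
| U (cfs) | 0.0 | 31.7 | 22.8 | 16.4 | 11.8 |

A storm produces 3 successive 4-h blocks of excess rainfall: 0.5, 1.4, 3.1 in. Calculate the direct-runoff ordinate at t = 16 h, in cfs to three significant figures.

By discrete convolution, Q_j = Σ (P_i / 1 in) · U_{j−i}.
At t = 16 h (j=4): Q = (0.5/1)·11.8 + (1.4/1)·16.4 + (3.1/1)·22.8 = 99.5 cfs.

Q ≈ 99.5 cfs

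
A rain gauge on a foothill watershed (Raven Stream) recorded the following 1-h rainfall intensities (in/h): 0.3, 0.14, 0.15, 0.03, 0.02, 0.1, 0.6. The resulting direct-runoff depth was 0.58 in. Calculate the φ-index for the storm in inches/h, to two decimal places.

Only the 2 blocks with intensity above φ contribute runoff: 0.3, 0.6 in/h.
Σ(I−φ)·Δt = d  ⇒  (0.3+0.6 − 2φ)·1 = 0.58
φ = (0.9000 − 0.58/1) / 2 = 0.16 in/h.

φ ≈ 0.16 in/h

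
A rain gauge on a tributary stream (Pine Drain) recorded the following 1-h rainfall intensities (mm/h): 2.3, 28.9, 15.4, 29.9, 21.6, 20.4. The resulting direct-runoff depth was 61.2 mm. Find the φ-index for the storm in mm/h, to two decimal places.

Only the 5 blocks with intensity above φ contribute runoff: 28.9, 15.4, 29.9, 21.6, 20.4 mm/h.
Σ(I−φ)·Δt = d  ⇒  (28.9+15.4+29.9+21.6+20.4 − 5φ)·1 = 61.2
φ = (116.2 − 61.2/1) / 5 = 11.00 mm/h.

φ ≈ 11.00 mm/h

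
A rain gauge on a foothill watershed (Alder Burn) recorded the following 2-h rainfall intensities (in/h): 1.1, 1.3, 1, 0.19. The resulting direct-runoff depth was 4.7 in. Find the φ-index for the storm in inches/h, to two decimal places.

φ ≈ 0.35 in/h

Only the 3 blocks with intensity above φ contribute runoff: 1.1, 1.3, 1 in/h.
Σ(I−φ)·Δt = d  ⇒  (1.1+1.3+1 − 3φ)·2 = 4.7
φ = (3.400 − 4.7/2) / 3 = 0.35 in/h.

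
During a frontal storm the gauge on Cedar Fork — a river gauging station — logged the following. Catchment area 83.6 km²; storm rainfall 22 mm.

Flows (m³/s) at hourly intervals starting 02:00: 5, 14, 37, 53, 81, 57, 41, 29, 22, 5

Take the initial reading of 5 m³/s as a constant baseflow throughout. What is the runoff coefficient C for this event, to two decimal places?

C ≈ 0.58

ΣQ_DR = 294.0 m³/s; V = ΣQ_DR·Δt = 1.058 × 10^6 m³.
Runoff depth d = V / A = 12.66 mm.
C = d / P = 12.66 / 22 = 0.58.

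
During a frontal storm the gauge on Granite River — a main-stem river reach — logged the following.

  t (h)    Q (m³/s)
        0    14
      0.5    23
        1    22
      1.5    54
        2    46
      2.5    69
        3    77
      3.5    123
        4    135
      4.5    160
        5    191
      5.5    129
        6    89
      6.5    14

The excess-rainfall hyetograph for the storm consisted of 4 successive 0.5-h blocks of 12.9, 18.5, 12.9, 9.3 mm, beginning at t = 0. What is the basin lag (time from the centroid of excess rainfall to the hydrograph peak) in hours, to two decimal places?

Centroid of excess rainfall: t_c = Σ P_i·t̄_i / ΣP_i = 0.9235 h (block centres at 0.25, 0.75, 1.25, 1.75 h).
Hydrograph peak occurs at t = 5 h, so basin lag t_L = 5 − 0.9235 = 4.08 h.

t_L ≈ 4.08 h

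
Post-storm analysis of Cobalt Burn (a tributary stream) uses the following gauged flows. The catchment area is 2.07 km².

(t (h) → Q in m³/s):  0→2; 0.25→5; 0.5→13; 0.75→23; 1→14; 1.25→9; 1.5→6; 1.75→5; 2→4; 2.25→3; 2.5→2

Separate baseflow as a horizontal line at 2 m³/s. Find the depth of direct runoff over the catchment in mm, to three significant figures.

d ≈ 27.8 mm

Direct runoff: 0.0, 3.0, 11.0, 21.0, 12.0, 7.0, 4.0, 3.0, 2.0, 1.0, 0.0 m³/s; ΣQ_DR = 64.00 m³/s.
V = ΣQ_DR · Δt = 64.00 × 900 s = 57600 m³.
Over A = 2.07 km², depth = V / A = 27.8 mm.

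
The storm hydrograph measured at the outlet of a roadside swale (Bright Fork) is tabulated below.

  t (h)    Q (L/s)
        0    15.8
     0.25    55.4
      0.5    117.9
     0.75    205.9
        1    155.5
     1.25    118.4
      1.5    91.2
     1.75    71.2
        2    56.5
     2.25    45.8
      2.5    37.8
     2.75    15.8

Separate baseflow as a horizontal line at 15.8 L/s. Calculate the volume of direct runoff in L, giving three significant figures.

V ≈ 7.18 × 10^5 L

Direct-runoff ordinates (Q − Q_b): 0.0, 39.6, 102.1, 190.1, 139.7, 102.6, 75.4, 55.4, 40.7, 30.0, 22.0, 0.0 L/s.
ΣQ_DR = 797.6 L/s.
With Δt = 0.25 h = 900 s, V = ΣQ_DR · Δt = 797.6 × 900 = 7.18 × 10^5 L.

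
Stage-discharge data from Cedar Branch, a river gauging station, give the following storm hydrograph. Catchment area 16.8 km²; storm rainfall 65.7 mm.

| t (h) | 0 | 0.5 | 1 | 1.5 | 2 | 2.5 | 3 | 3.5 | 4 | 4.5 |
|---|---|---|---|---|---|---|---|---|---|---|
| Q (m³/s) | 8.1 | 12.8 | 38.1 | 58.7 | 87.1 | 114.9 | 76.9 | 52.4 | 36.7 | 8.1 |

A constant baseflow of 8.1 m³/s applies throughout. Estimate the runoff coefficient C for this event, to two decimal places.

ΣQ_DR = 412.8 m³/s; V = ΣQ_DR·Δt = 7.430 × 10^5 m³.
Runoff depth d = V / A = 44.23 mm.
C = d / P = 44.23 / 65.7 = 0.67.

C ≈ 0.67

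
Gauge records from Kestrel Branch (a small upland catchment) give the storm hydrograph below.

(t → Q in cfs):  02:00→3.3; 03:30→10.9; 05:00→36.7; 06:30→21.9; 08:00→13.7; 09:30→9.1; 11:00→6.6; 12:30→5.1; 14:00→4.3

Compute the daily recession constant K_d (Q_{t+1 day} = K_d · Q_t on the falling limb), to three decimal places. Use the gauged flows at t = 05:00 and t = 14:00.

Between t = 05:00 and t = 14:00 the flow falls from 36.7 to 4.3 cfs over 6×1.5 h = 9 h.
Per-interval ratio K = (4.3/36.7)^(1/6) = 0.6995; K_d = K^(24/1.5) = 0.003.

K_d ≈ 0.003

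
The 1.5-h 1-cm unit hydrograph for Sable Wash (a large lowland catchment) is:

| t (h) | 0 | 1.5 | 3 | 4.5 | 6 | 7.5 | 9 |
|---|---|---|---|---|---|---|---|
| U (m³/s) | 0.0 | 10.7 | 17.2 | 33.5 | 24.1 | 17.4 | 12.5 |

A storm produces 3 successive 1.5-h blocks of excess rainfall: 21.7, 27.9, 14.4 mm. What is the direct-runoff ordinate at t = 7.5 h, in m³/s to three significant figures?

By discrete convolution, Q_j = Σ (P_i / 10 mm) · U_{j−i}.
At t = 7.5 h (j=5): Q = (21.7/10)·17.4 + (27.9/10)·24.1 + (14.4/10)·33.5 = 153 m³/s.

Q ≈ 153 m³/s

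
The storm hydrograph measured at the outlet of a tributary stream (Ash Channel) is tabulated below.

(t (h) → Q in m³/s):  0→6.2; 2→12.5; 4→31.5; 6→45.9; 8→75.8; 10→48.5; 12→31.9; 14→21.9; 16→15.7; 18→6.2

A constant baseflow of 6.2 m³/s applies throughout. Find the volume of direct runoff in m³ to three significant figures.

Direct-runoff ordinates (Q − Q_b): 0.0, 6.3, 25.3, 39.7, 69.6, 42.3, 25.7, 15.7, 9.5, 0.0 m³/s.
ΣQ_DR = 234.1 m³/s.
With Δt = 2 h = 7200 s, V = ΣQ_DR · Δt = 234.1 × 7200 = 1.69 × 10^6 m³.

V ≈ 1.69 × 10^6 m³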